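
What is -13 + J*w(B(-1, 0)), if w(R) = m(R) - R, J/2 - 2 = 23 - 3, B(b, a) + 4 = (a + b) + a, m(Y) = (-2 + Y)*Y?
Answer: 1747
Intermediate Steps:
m(Y) = Y*(-2 + Y)
B(b, a) = -4 + b + 2*a (B(b, a) = -4 + ((a + b) + a) = -4 + (b + 2*a) = -4 + b + 2*a)
J = 44 (J = 4 + 2*(23 - 3) = 4 + 2*20 = 4 + 40 = 44)
w(R) = -R + R*(-2 + R) (w(R) = R*(-2 + R) - R = -R + R*(-2 + R))
-13 + J*w(B(-1, 0)) = -13 + 44*((-4 - 1 + 2*0)*(-3 + (-4 - 1 + 2*0))) = -13 + 44*((-4 - 1 + 0)*(-3 + (-4 - 1 + 0))) = -13 + 44*(-5*(-3 - 5)) = -13 + 44*(-5*(-8)) = -13 + 44*40 = -13 + 1760 = 1747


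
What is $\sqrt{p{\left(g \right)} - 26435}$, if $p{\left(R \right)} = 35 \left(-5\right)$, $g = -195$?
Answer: $i \sqrt{26610} \approx 163.13 i$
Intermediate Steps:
$p{\left(R \right)} = -175$
$\sqrt{p{\left(g \right)} - 26435} = \sqrt{-175 - 26435} = \sqrt{-26610} = i \sqrt{26610}$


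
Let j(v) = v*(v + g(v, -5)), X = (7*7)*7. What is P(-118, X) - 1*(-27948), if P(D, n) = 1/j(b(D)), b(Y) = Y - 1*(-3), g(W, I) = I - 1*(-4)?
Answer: 372826321/13340 ≈ 27948.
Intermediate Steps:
g(W, I) = 4 + I (g(W, I) = I + 4 = 4 + I)
X = 343 (X = 49*7 = 343)
b(Y) = 3 + Y (b(Y) = Y + 3 = 3 + Y)
j(v) = v*(-1 + v) (j(v) = v*(v + (4 - 5)) = v*(v - 1) = v*(-1 + v))
P(D, n) = 1/((2 + D)*(3 + D)) (P(D, n) = 1/((3 + D)*(-1 + (3 + D))) = 1/((3 + D)*(2 + D)) = 1/((2 + D)*(3 + D)))
P(-118, X) - 1*(-27948) = 1/((2 - 118)*(3 - 118)) - 1*(-27948) = 1/(-116*(-115)) + 27948 = -1/116*(-1/115) + 27948 = 1/13340 + 27948 = 372826321/13340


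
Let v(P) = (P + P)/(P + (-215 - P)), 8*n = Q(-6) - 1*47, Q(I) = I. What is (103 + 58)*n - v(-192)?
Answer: -1837667/1720 ≈ -1068.4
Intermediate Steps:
n = -53/8 (n = (-6 - 1*47)/8 = (-6 - 47)/8 = (⅛)*(-53) = -53/8 ≈ -6.6250)
v(P) = -2*P/215 (v(P) = (2*P)/(-215) = (2*P)*(-1/215) = -2*P/215)
(103 + 58)*n - v(-192) = (103 + 58)*(-53/8) - (-2)*(-192)/215 = 161*(-53/8) - 1*384/215 = -8533/8 - 384/215 = -1837667/1720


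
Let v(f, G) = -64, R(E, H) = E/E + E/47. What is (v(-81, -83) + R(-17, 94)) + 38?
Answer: -1192/47 ≈ -25.362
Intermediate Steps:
R(E, H) = 1 + E/47 (R(E, H) = 1 + E*(1/47) = 1 + E/47)
(v(-81, -83) + R(-17, 94)) + 38 = (-64 + (1 + (1/47)*(-17))) + 38 = (-64 + (1 - 17/47)) + 38 = (-64 + 30/47) + 38 = -2978/47 + 38 = -1192/47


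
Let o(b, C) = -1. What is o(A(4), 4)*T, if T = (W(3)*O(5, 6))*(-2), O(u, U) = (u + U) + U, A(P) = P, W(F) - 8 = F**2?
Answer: 578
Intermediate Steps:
W(F) = 8 + F**2
O(u, U) = u + 2*U (O(u, U) = (U + u) + U = u + 2*U)
T = -578 (T = ((8 + 3**2)*(5 + 2*6))*(-2) = ((8 + 9)*(5 + 12))*(-2) = (17*17)*(-2) = 289*(-2) = -578)
o(A(4), 4)*T = -1*(-578) = 578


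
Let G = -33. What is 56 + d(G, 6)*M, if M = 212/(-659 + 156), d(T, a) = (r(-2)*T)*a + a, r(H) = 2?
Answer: 110848/503 ≈ 220.37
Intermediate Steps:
d(T, a) = a + 2*T*a (d(T, a) = (2*T)*a + a = 2*T*a + a = a + 2*T*a)
M = -212/503 (M = 212/(-503) = 212*(-1/503) = -212/503 ≈ -0.42147)
56 + d(G, 6)*M = 56 + (6*(1 + 2*(-33)))*(-212/503) = 56 + (6*(1 - 66))*(-212/503) = 56 + (6*(-65))*(-212/503) = 56 - 390*(-212/503) = 56 + 82680/503 = 110848/503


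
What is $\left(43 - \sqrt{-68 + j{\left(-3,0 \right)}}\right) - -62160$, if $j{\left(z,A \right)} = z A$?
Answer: $62203 - 2 i \sqrt{17} \approx 62203.0 - 8.2462 i$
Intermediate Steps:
$j{\left(z,A \right)} = A z$
$\left(43 - \sqrt{-68 + j{\left(-3,0 \right)}}\right) - -62160 = \left(43 - \sqrt{-68 + 0 \left(-3\right)}\right) - -62160 = \left(43 - \sqrt{-68 + 0}\right) + 62160 = \left(43 - \sqrt{-68}\right) + 62160 = \left(43 - 2 i \sqrt{17}\right) + 62160 = 62203 - 2 i \sqrt{17}$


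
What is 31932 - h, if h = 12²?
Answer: 31788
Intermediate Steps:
h = 144
31932 - h = 31932 - 1*144 = 31932 - 144 = 31788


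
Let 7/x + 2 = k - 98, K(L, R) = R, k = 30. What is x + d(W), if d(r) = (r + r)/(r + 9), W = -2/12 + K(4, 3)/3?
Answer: 41/590 ≈ 0.069492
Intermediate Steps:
x = -⅒ (x = 7/(-2 + (30 - 98)) = 7/(-2 - 68) = 7/(-70) = 7*(-1/70) = -⅒ ≈ -0.10000)
W = ⅚ (W = -2/12 + 3/3 = -2*1/12 + 3*(⅓) = -⅙ + 1 = ⅚ ≈ 0.83333)
d(r) = 2*r/(9 + r) (d(r) = (2*r)/(9 + r) = 2*r/(9 + r))
x + d(W) = -⅒ + 2*(⅚)/(9 + ⅚) = -⅒ + 2*(⅚)/(59/6) = -⅒ + 2*(⅚)*(6/59) = -⅒ + 10/59 = 41/590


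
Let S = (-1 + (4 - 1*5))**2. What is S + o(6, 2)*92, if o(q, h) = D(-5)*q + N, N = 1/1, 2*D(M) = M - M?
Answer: 96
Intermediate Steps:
D(M) = 0 (D(M) = (M - M)/2 = (1/2)*0 = 0)
N = 1
o(q, h) = 1 (o(q, h) = 0*q + 1 = 0 + 1 = 1)
S = 4 (S = (-1 + (4 - 5))**2 = (-1 - 1)**2 = (-2)**2 = 4)
S + o(6, 2)*92 = 4 + 1*92 = 4 + 92 = 96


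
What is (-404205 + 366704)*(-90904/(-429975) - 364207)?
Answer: 5872649621851421/429975 ≈ 1.3658e+10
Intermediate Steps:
(-404205 + 366704)*(-90904/(-429975) - 364207) = -37501*(-90904*(-1/429975) - 364207) = -37501*(90904/429975 - 364207) = -37501*(-156599813921/429975) = 5872649621851421/429975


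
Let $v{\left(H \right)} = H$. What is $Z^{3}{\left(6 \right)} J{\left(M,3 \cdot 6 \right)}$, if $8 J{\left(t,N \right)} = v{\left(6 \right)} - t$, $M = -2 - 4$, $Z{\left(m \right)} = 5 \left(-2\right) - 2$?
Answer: $-2592$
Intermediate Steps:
$Z{\left(m \right)} = -12$ ($Z{\left(m \right)} = -10 - 2 = -12$)
$M = -6$
$J{\left(t,N \right)} = \frac{3}{4} - \frac{t}{8}$ ($J{\left(t,N \right)} = \frac{6 - t}{8} = \frac{3}{4} - \frac{t}{8}$)
$Z^{3}{\left(6 \right)} J{\left(M,3 \cdot 6 \right)} = \left(-12\right)^{3} \left(\frac{3}{4} - - \frac{3}{4}\right) = - 1728 \left(\frac{3}{4} + \frac{3}{4}\right) = \left(-1728\right) \frac{3}{2} = -2592$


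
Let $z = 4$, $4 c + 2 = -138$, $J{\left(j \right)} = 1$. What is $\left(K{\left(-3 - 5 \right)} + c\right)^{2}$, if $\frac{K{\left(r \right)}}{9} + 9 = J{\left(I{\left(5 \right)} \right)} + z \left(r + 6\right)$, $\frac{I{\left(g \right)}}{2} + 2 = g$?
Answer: $32041$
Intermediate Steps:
$I{\left(g \right)} = -4 + 2 g$
$c = -35$ ($c = - \frac{1}{2} + \frac{1}{4} \left(-138\right) = - \frac{1}{2} - \frac{69}{2} = -35$)
$K{\left(r \right)} = 144 + 36 r$ ($K{\left(r \right)} = -81 + 9 \left(1 + 4 \left(r + 6\right)\right) = -81 + 9 \left(1 + 4 \left(6 + r\right)\right) = -81 + 9 \left(1 + \left(24 + 4 r\right)\right) = -81 + 9 \left(25 + 4 r\right) = -81 + \left(225 + 36 r\right) = 144 + 36 r$)
$\left(K{\left(-3 - 5 \right)} + c\right)^{2} = \left(\left(144 + 36 \left(-3 - 5\right)\right) - 35\right)^{2} = \left(\left(144 + 36 \left(-8\right)\right) - 35\right)^{2} = \left(\left(144 - 288\right) - 35\right)^{2} = \left(-144 - 35\right)^{2} = \left(-179\right)^{2} = 32041$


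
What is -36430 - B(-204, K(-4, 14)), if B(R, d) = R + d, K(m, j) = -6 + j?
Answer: -36234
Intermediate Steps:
-36430 - B(-204, K(-4, 14)) = -36430 - (-204 + (-6 + 14)) = -36430 - (-204 + 8) = -36430 - 1*(-196) = -36430 + 196 = -36234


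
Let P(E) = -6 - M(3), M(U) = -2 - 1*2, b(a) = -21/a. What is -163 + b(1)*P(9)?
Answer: -121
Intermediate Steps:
M(U) = -4 (M(U) = -2 - 2 = -4)
P(E) = -2 (P(E) = -6 - 1*(-4) = -6 + 4 = -2)
-163 + b(1)*P(9) = -163 - 21/1*(-2) = -163 - 21*1*(-2) = -163 - 21*(-2) = -163 + 42 = -121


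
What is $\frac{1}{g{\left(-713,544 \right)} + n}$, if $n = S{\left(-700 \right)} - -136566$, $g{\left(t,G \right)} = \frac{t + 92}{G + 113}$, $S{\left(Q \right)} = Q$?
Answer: $\frac{73}{9918149} \approx 7.3602 \cdot 10^{-6}$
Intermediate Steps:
$g{\left(t,G \right)} = \frac{92 + t}{113 + G}$
$n = 135866$ ($n = -700 - -136566 = -700 + 136566 = 135866$)
$\frac{1}{g{\left(-713,544 \right)} + n} = \frac{1}{\frac{92 - 713}{113 + 544} + 135866} = \frac{1}{\frac{1}{657} \left(-621\right) + 135866} = \frac{1}{- \frac{69}{73} + 135866} = \frac{1}{\frac{9918149}{73}} = \frac{73}{9918149}$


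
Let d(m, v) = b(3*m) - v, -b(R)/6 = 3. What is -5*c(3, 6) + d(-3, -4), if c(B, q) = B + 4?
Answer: -49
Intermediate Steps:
c(B, q) = 4 + B
b(R) = -18 (b(R) = -6*3 = -18)
d(m, v) = -18 - v
-5*c(3, 6) + d(-3, -4) = -5*(4 + 3) + (-18 - 1*(-4)) = -5*7 + (-18 + 4) = -35 - 14 = -49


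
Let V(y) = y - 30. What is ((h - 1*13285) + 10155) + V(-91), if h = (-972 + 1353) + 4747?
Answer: 1877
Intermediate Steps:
h = 5128 (h = 381 + 4747 = 5128)
V(y) = -30 + y
((h - 1*13285) + 10155) + V(-91) = ((5128 - 1*13285) + 10155) + (-30 - 91) = ((5128 - 13285) + 10155) - 121 = (-8157 + 10155) - 121 = 1998 - 121 = 1877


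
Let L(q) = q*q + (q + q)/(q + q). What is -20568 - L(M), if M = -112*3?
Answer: -133465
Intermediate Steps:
M = -336
L(q) = 1 + q**2 (L(q) = q**2 + (2*q)/((2*q)) = q**2 + (2*q)*(1/(2*q)) = q**2 + 1 = 1 + q**2)
-20568 - L(M) = -20568 - (1 + (-336)**2) = -20568 - (1 + 112896) = -20568 - 1*112897 = -20568 - 112897 = -133465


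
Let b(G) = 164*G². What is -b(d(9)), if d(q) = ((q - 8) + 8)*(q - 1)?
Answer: -850176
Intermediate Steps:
d(q) = q*(-1 + q) (d(q) = ((-8 + q) + 8)*(-1 + q) = q*(-1 + q))
-b(d(9)) = -164*(9*(-1 + 9))² = -164*(9*8)² = -164*72² = -164*5184 = -1*850176 = -850176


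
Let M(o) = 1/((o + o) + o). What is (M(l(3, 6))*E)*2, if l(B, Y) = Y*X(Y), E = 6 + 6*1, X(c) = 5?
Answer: 4/15 ≈ 0.26667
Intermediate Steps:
E = 12 (E = 6 + 6 = 12)
l(B, Y) = 5*Y (l(B, Y) = Y*5 = 5*Y)
M(o) = 1/(3*o) (M(o) = 1/(2*o + o) = 1/(3*o))
(M(l(3, 6))*E)*2 = ((1/(3*((5*6))))*12)*2 = (((1/3)/30)*12)*2 = (((1/3)*(1/30))*12)*2 = ((1/90)*12)*2 = (2/15)*2 = 4/15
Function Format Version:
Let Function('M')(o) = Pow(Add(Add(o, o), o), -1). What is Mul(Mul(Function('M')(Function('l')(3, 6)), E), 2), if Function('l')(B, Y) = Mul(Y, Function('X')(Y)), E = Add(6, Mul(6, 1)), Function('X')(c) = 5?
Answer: Rational(4, 15) ≈ 0.26667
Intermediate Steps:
E = 12 (E = Add(6, 6) = 12)
Function('l')(B, Y) = Mul(5, Y) (Function('l')(B, Y) = Mul(Y, 5) = Mul(5, Y))
Function('M')(o) = Mul(Rational(1, 3), Pow(o, -1)) (Function('M')(o) = Pow(Add(Mul(2, o), o), -1) = Pow(Mul(3, o), -1) = Mul(Rational(1, 3), Pow(o, -1)))
Mul(Mul(Function('M')(Function('l')(3, 6)), E), 2) = Mul(Mul(Mul(Rational(1, 3), Pow(Mul(5, 6), -1)), 12), 2) = Mul(Mul(Mul(Rational(1, 3), Pow(30, -1)), 12), 2) = Mul(Mul(Mul(Rational(1, 3), Rational(1, 30)), 12), 2) = Mul(Mul(Rational(1, 90), 12), 2) = Mul(Rational(2, 15), 2) = Rational(4, 15)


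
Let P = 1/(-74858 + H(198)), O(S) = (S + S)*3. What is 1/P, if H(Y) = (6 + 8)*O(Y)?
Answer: -58226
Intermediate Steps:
O(S) = 6*S (O(S) = (2*S)*3 = 6*S)
H(Y) = 84*Y (H(Y) = (6 + 8)*(6*Y) = 14*(6*Y) = 84*Y)
P = -1/58226 (P = 1/(-74858 + 84*198) = 1/(-74858 + 16632) = 1/(-58226) = -1/58226 ≈ -1.7174e-5)
1/P = 1/(-1/58226) = -58226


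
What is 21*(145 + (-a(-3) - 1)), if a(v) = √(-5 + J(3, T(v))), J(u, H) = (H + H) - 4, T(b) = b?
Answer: 3024 - 21*I*√15 ≈ 3024.0 - 81.333*I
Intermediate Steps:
J(u, H) = -4 + 2*H (J(u, H) = 2*H - 4 = -4 + 2*H)
a(v) = √(-9 + 2*v) (a(v) = √(-5 + (-4 + 2*v)) = √(-9 + 2*v))
21*(145 + (-a(-3) - 1)) = 21*(145 + (-√(-9 + 2*(-3)) - 1)) = 21*(145 + (-√(-9 - 6) - 1)) = 21*(145 + (-√(-15) - 1)) = 21*(145 + (-I*√15 - 1)) = 21*(145 + (-1 - I*√15)) = 21*(144 - I*√15) = 3024 - 21*I*√15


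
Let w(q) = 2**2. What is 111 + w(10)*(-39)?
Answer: -45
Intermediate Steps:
w(q) = 4
111 + w(10)*(-39) = 111 + 4*(-39) = 111 - 156 = -45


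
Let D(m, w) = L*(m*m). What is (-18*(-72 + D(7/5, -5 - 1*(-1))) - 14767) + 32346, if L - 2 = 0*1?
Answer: 470111/25 ≈ 18804.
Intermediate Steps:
L = 2 (L = 2 + 0*1 = 2 + 0 = 2)
D(m, w) = 2*m**2 (D(m, w) = 2*(m*m) = 2*m**2)
(-18*(-72 + D(7/5, -5 - 1*(-1))) - 14767) + 32346 = (-18*(-72 + 2*(7/5)**2) - 14767) + 32346 = (-18*(-72 + 2*(49/25)) - 14767) + 32346 = (-18*(-72 + 98/25) - 14767) + 32346 = (-18*(-1702/25) - 14767) + 32346 = (30636/25 - 14767) + 32346 = -338539/25 + 32346 = 470111/25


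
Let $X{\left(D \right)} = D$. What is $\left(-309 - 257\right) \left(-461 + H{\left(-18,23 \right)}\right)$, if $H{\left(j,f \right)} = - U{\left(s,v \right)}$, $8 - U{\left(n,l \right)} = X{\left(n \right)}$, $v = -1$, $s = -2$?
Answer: $266586$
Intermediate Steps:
$U{\left(n,l \right)} = 8 - n$
$H{\left(j,f \right)} = -10$ ($H{\left(j,f \right)} = - (8 - -2) = - (8 + 2) = \left(-1\right) 10 = -10$)
$\left(-309 - 257\right) \left(-461 + H{\left(-18,23 \right)}\right) = \left(-309 - 257\right) \left(-461 - 10\right) = \left(-566\right) \left(-471\right) = 266586$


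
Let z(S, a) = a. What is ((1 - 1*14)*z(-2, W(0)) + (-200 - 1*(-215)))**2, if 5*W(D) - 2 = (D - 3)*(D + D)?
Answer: 2401/25 ≈ 96.040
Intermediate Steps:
W(D) = 2/5 + 2*D*(-3 + D)/5 (W(D) = 2/5 + ((D - 3)*(D + D))/5 = 2/5 + ((-3 + D)*(2*D))/5 = 2/5 + (2*D*(-3 + D))/5 = 2/5 + 2*D*(-3 + D)/5)
((1 - 1*14)*z(-2, W(0)) + (-200 - 1*(-215)))**2 = ((1 - 1*14)*(2/5 - 6/5*0 + (2/5)*0**2) + (-200 - 1*(-215)))**2 = ((1 - 14)*(2/5 + 0 + (2/5)*0) + (-200 + 215))**2 = (-13*(2/5 + 0 + 0) + 15)**2 = (-13*2/5 + 15)**2 = (-26/5 + 15)**2 = (49/5)**2 = 2401/25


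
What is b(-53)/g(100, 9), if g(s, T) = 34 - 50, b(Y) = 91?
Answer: -91/16 ≈ -5.6875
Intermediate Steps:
g(s, T) = -16
b(-53)/g(100, 9) = 91/(-16) = 91*(-1/16) = -91/16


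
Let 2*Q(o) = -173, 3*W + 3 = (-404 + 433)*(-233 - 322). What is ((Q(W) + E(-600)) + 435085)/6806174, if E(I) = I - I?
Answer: 869997/13612348 ≈ 0.063912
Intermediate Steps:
E(I) = 0
W = -5366 (W = -1 + ((-404 + 433)*(-233 - 322))/3 = -1 + (29*(-555))/3 = -1 + (⅓)*(-16095) = -1 - 5365 = -5366)
Q(o) = -173/2 (Q(o) = (½)*(-173) = -173/2)
((Q(W) + E(-600)) + 435085)/6806174 = ((-173/2 + 0) + 435085)/6806174 = (-173/2 + 435085)*(1/6806174) = (869997/2)*(1/6806174) = 869997/13612348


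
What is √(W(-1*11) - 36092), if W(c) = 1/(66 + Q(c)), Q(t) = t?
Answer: I*√109178245/55 ≈ 189.98*I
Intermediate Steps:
W(c) = 1/(66 + c)
√(W(-1*11) - 36092) = √(1/(66 - 1*11) - 36092) = √(1/(66 - 11) - 36092) = √(1/55 - 36092) = √(-1985059/55) = I*√109178245/55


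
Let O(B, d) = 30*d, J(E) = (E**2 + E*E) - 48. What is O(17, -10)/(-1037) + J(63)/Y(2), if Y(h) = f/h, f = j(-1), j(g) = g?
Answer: -16363560/1037 ≈ -15780.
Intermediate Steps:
J(E) = -48 + 2*E**2 (J(E) = (E**2 + E**2) - 48 = 2*E**2 - 48 = -48 + 2*E**2)
f = -1
Y(h) = -1/h
O(17, -10)/(-1037) + J(63)/Y(2) = (30*(-10))/(-1037) + (-48 + 2*63**2)/((-1/2)) = -300*(-1/1037) + (-48 + 2*3969)/((-1*1/2)) = 300/1037 + (-48 + 7938)/(-1/2) = 300/1037 + 7890*(-2) = 300/1037 - 15780 = -16363560/1037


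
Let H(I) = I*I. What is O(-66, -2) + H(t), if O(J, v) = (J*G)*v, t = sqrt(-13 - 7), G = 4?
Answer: 508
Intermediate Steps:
t = 2*I*sqrt(5) (t = sqrt(-20) = 2*I*sqrt(5) ≈ 4.4721*I)
H(I) = I**2
O(J, v) = 4*J*v (O(J, v) = (J*4)*v = (4*J)*v = 4*J*v)
O(-66, -2) + H(t) = 4*(-66)*(-2) + (2*I*sqrt(5))**2 = 528 - 20 = 508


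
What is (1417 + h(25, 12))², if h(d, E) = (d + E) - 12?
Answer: 2079364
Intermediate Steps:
h(d, E) = -12 + E + d (h(d, E) = (E + d) - 12 = -12 + E + d)
(1417 + h(25, 12))² = (1417 + (-12 + 12 + 25))² = (1417 + 25)² = 1442² = 2079364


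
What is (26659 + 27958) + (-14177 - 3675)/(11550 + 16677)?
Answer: 1541656207/28227 ≈ 54616.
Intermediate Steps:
(26659 + 27958) + (-14177 - 3675)/(11550 + 16677) = 54617 - 17852/28227 = 1541656207/28227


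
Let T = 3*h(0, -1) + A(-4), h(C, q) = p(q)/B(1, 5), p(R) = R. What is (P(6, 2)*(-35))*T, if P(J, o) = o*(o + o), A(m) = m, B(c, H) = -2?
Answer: 700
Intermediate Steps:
P(J, o) = 2*o**2 (P(J, o) = o*(2*o) = 2*o**2)
h(C, q) = -q/2 (h(C, q) = q/(-2) = q*(-1/2) = -q/2)
T = -5/2 (T = 3*(-1/2*(-1)) - 4 = 3*(1/2) - 4 = 3/2 - 4 = -5/2 ≈ -2.5000)
(P(6, 2)*(-35))*T = ((2*2**2)*(-35))*(-5/2) = ((2*4)*(-35))*(-5/2) = (8*(-35))*(-5/2) = -280*(-5/2) = 700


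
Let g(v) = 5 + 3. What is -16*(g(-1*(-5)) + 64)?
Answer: -1152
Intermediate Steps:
g(v) = 8
-16*(g(-1*(-5)) + 64) = -16*(8 + 64) = -16*72 = -1152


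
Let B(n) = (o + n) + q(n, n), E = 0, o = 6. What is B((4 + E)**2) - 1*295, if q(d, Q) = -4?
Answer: -277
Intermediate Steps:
B(n) = 2 + n (B(n) = (6 + n) - 4 = 2 + n)
B((4 + E)**2) - 1*295 = (2 + (4 + 0)**2) - 1*295 = (2 + 4**2) - 295 = (2 + 16) - 295 = 18 - 295 = -277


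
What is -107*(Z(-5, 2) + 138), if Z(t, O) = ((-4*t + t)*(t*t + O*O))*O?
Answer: -107856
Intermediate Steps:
Z(t, O) = -3*O*t*(O² + t²) (Z(t, O) = ((-3*t)*(t² + O²))*O = ((-3*t)*(O² + t²))*O = (-3*t*(O² + t²))*O = -3*O*t*(O² + t²))
-107*(Z(-5, 2) + 138) = -107*(-3*2*(-5)*(2² + (-5)²) + 138) = -107*(-3*2*(-5)*(4 + 25) + 138) = -107*(-3*2*(-5)*29 + 138) = -107*(870 + 138) = -107*1008 = -107856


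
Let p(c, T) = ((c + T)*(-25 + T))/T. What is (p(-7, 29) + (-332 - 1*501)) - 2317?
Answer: -91262/29 ≈ -3147.0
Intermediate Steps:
p(c, T) = (-25 + T)*(T + c)/T (p(c, T) = ((T + c)*(-25 + T))/T = ((-25 + T)*(T + c))/T = (-25 + T)*(T + c)/T)
(p(-7, 29) + (-332 - 1*501)) - 2317 = ((-25 + 29 - 7 - 25*(-7)/29) + (-332 - 1*501)) - 2317 = ((-25 + 29 - 7 - 25*(-7)*1/29) + (-332 - 501)) - 2317 = ((-25 + 29 - 7 + 175/29) - 833) - 2317 = (88/29 - 833) - 2317 = -24069/29 - 2317 = -91262/29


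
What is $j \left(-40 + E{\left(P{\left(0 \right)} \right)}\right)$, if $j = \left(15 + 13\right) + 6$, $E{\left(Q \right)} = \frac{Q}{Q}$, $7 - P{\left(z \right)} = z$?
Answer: $-1326$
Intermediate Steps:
$P{\left(z \right)} = 7 - z$
$E{\left(Q \right)} = 1$
$j = 34$ ($j = 28 + 6 = 34$)
$j \left(-40 + E{\left(P{\left(0 \right)} \right)}\right) = 34 \left(-40 + 1\right) = 34 \left(-39\right) = -1326$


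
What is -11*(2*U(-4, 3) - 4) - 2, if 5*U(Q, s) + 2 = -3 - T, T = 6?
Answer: 452/5 ≈ 90.400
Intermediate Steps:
U(Q, s) = -11/5 (U(Q, s) = -2/5 + (-3 - 1*6)/5 = -2/5 + (-3 - 6)/5 = -2/5 + (1/5)*(-9) = -2/5 - 9/5 = -11/5)
-11*(2*U(-4, 3) - 4) - 2 = -11*(2*(-11/5) - 4) - 2 = -11*(-22/5 - 4) - 2 = -11*(-42/5) - 2 = 462/5 - 2 = 452/5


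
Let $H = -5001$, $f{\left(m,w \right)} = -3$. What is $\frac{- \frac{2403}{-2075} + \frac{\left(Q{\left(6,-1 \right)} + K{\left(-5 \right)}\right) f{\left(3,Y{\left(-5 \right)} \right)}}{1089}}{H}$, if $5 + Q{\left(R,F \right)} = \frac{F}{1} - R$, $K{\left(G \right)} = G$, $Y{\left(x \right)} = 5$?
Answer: $- \frac{907564}{3766878225} \approx -0.00024093$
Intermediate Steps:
$Q{\left(R,F \right)} = -5 + F - R$ ($Q{\left(R,F \right)} = -5 + \left(\frac{F}{1} - R\right) = -5 + \left(F 1 - R\right) = -5 + \left(F - R\right) = -5 + F - R$)
$\frac{- \frac{2403}{-2075} + \frac{\left(Q{\left(6,-1 \right)} + K{\left(-5 \right)}\right) f{\left(3,Y{\left(-5 \right)} \right)}}{1089}}{H} = \frac{- \frac{2403}{-2075} + \frac{\left(\left(-5 - 1 - 6\right) - 5\right) \left(-3\right)}{1089}}{-5001} = \left(\left(-2403\right) \left(- \frac{1}{2075}\right) + \left(\left(-5 - 1 - 6\right) - 5\right) \left(-3\right) \frac{1}{1089}\right) \left(- \frac{1}{5001}\right) = \left(\frac{2403}{2075} + \left(-12 - 5\right) \left(-3\right) \frac{1}{1089}\right) \left(- \frac{1}{5001}\right) = \left(\frac{2403}{2075} + \left(-17\right) \left(-3\right) \frac{1}{1089}\right) \left(- \frac{1}{5001}\right) = \left(\frac{2403}{2075} + 51 \cdot \frac{1}{1089}\right) \left(- \frac{1}{5001}\right) = \left(\frac{2403}{2075} + \frac{17}{363}\right) \left(- \frac{1}{5001}\right) = \frac{907564}{753225} \left(- \frac{1}{5001}\right) = - \frac{907564}{3766878225}$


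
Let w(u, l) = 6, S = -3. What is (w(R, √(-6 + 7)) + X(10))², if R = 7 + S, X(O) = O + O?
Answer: 676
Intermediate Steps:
X(O) = 2*O
R = 4 (R = 7 - 3 = 4)
(w(R, √(-6 + 7)) + X(10))² = (6 + 2*10)² = (6 + 20)² = 26² = 676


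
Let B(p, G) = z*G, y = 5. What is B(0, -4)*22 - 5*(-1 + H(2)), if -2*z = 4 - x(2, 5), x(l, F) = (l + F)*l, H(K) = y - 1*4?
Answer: -440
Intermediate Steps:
H(K) = 1 (H(K) = 5 - 1*4 = 5 - 4 = 1)
x(l, F) = l*(F + l) (x(l, F) = (F + l)*l = l*(F + l))
z = 5 (z = -(4 - 2*(5 + 2))/2 = -(4 - 2*7)/2 = -(4 - 1*14)/2 = -(4 - 14)/2 = -½*(-10) = 5)
B(p, G) = 5*G
B(0, -4)*22 - 5*(-1 + H(2)) = (5*(-4))*22 - 5*(-1 + 1) = -20*22 - 5*0 = -440 + 0 = -440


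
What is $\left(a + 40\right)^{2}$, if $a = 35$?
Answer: $5625$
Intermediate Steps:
$\left(a + 40\right)^{2} = \left(35 + 40\right)^{2} = 75^{2} = 5625$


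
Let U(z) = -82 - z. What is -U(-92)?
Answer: -10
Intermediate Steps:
-U(-92) = -(-82 - 1*(-92)) = -(-82 + 92) = -1*10 = -10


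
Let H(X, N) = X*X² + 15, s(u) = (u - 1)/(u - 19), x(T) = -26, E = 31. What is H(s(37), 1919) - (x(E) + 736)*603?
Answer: -428107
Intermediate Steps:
s(u) = (-1 + u)/(-19 + u)
H(X, N) = 15 + X³ (H(X, N) = X³ + 15 = 15 + X³)
H(s(37), 1919) - (x(E) + 736)*603 = (15 + ((-1 + 37)/(-19 + 37))³) - (-26 + 736)*603 = (15 + (36/18)³) - 710*603 = (15 + ((1/18)*36)³) - 1*428130 = (15 + 2³) - 428130 = (15 + 8) - 428130 = 23 - 428130 = -428107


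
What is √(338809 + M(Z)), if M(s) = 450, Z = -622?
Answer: √339259 ≈ 582.46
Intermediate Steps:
√(338809 + M(Z)) = √(338809 + 450) = √339259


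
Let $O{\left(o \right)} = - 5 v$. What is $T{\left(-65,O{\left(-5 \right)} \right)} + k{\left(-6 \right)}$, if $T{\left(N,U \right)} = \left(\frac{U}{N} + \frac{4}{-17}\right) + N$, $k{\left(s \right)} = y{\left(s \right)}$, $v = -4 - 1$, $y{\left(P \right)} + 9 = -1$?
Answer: $- \frac{16712}{221} \approx -75.62$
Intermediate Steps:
$y{\left(P \right)} = -10$ ($y{\left(P \right)} = -9 - 1 = -10$)
$v = -5$
$k{\left(s \right)} = -10$
$O{\left(o \right)} = 25$ ($O{\left(o \right)} = \left(-5\right) \left(-5\right) = 25$)
$T{\left(N,U \right)} = - \frac{4}{17} + N + \frac{U}{N}$ ($T{\left(N,U \right)} = \left(\frac{U}{N} + 4 \left(- \frac{1}{17}\right)\right) + N = \left(\frac{U}{N} - \frac{4}{17}\right) + N = \left(- \frac{4}{17} + \frac{U}{N}\right) + N = - \frac{4}{17} + N + \frac{U}{N}$)
$T{\left(-65,O{\left(-5 \right)} \right)} + k{\left(-6 \right)} = \left(- \frac{4}{17} - 65 + \frac{25}{-65}\right) - 10 = \left(- \frac{4}{17} - 65 + 25 \left(- \frac{1}{65}\right)\right) - 10 = \left(- \frac{4}{17} - 65 - \frac{5}{13}\right) - 10 = - \frac{14502}{221} - 10 = - \frac{16712}{221}$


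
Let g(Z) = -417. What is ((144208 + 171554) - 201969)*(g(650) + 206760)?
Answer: 23480388999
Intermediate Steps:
((144208 + 171554) - 201969)*(g(650) + 206760) = ((144208 + 171554) - 201969)*(-417 + 206760) = (315762 - 201969)*206343 = 113793*206343 = 23480388999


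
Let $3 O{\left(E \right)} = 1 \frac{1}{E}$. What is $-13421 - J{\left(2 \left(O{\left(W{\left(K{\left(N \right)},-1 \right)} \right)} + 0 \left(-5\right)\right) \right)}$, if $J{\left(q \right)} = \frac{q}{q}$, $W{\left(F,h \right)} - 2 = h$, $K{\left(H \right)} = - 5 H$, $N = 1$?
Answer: $-13422$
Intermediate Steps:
$W{\left(F,h \right)} = 2 + h$
$O{\left(E \right)} = \frac{1}{3 E}$ ($O{\left(E \right)} = \frac{1 \frac{1}{E}}{3} = \frac{1}{3 E}$)
$J{\left(q \right)} = 1$
$-13421 - J{\left(2 \left(O{\left(W{\left(K{\left(N \right)},-1 \right)} \right)} + 0 \left(-5\right)\right) \right)} = -13421 - 1 = -13422$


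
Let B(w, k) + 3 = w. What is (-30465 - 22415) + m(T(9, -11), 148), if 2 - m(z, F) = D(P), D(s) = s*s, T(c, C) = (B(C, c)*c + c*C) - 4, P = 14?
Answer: -53074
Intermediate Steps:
B(w, k) = -3 + w
T(c, C) = -4 + C*c + c*(-3 + C) (T(c, C) = ((-3 + C)*c + c*C) - 4 = (c*(-3 + C) + C*c) - 4 = (C*c + c*(-3 + C)) - 4 = -4 + C*c + c*(-3 + C))
D(s) = s²
m(z, F) = -194 (m(z, F) = 2 - 1*14² = 2 - 1*196 = 2 - 196 = -194)
(-30465 - 22415) + m(T(9, -11), 148) = (-30465 - 22415) - 194 = -52880 - 194 = -53074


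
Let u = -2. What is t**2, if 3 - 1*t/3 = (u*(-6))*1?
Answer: 729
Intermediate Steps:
t = -27 (t = 9 - 3*(-2*(-6)) = 9 - 36 = -27)
t**2 = (-27)**2 = 729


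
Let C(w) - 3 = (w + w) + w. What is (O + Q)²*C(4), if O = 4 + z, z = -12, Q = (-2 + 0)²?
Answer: 240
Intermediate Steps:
Q = 4 (Q = (-2)² = 4)
C(w) = 3 + 3*w (C(w) = 3 + ((w + w) + w) = 3 + (2*w + w) = 3 + 3*w)
O = -8 (O = 4 - 12 = -8)
(O + Q)²*C(4) = (-8 + 4)²*(3 + 3*4) = (-4)²*(3 + 12) = 16*15 = 240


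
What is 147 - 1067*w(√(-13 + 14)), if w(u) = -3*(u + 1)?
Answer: 6549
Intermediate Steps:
w(u) = -3 - 3*u (w(u) = -3*(1 + u) = -3 - 3*u)
147 - 1067*w(√(-13 + 14)) = 147 - 1067*(-3 - 3*√(-13 + 14)) = 147 - 1067*(-3 - 3*√1) = 147 - 1067*(-3 - 3*1) = 147 - 1067*(-3 - 3) = 147 - 1067*(-6) = 147 + 6402 = 6549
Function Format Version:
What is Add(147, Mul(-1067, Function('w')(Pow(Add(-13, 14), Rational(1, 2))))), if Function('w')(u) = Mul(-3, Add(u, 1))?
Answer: 6549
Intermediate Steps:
Function('w')(u) = Add(-3, Mul(-3, u)) (Function('w')(u) = Mul(-3, Add(1, u)) = Add(-3, Mul(-3, u)))
Add(147, Mul(-1067, Function('w')(Pow(Add(-13, 14), Rational(1, 2))))) = Add(147, Mul(-1067, Add(-3, Mul(-3, Pow(Add(-13, 14), Rational(1, 2)))))) = Add(147, Mul(-1067, Add(-3, Mul(-3, Pow(1, Rational(1, 2)))))) = Add(147, Mul(-1067, Add(-3, Mul(-3, 1)))) = Add(147, Mul(-1067, Add(-3, -3))) = Add(147, Mul(-1067, -6)) = Add(147, 6402) = 6549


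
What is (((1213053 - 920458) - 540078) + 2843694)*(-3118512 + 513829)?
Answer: -6762306656113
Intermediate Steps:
(((1213053 - 920458) - 540078) + 2843694)*(-3118512 + 513829) = ((292595 - 540078) + 2843694)*(-2604683) = (-247483 + 2843694)*(-2604683) = 2596211*(-2604683) = -6762306656113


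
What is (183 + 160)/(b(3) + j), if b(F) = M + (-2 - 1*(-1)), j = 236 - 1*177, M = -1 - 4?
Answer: 343/53 ≈ 6.4717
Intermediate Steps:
M = -5
j = 59 (j = 236 - 177 = 59)
b(F) = -6 (b(F) = -5 + (-2 - 1*(-1)) = -5 + (-2 + 1) = -5 - 1 = -6)
(183 + 160)/(b(3) + j) = (183 + 160)/(-6 + 59) = 343/53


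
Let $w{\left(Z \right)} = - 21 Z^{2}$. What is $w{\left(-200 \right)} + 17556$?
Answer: $-822444$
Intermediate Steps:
$w{\left(-200 \right)} + 17556 = - 21 \left(-200\right)^{2} + 17556 = \left(-21\right) 40000 + 17556 = -840000 + 17556 = -822444$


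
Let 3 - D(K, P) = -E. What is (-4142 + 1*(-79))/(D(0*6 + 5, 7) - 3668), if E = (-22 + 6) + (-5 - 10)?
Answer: 201/176 ≈ 1.1420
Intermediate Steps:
E = -31 (E = -16 - 15 = -31)
D(K, P) = -28 (D(K, P) = 3 - (-1)*(-31) = 3 - 1*31 = 3 - 31 = -28)
(-4142 + 1*(-79))/(D(0*6 + 5, 7) - 3668) = (-4142 + 1*(-79))/(-28 - 3668) = (-4142 - 79)/(-3696) = -4221*(-1/3696) = 201/176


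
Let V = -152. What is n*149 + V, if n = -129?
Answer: -19373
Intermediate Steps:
n*149 + V = -129*149 - 152 = -19221 - 152 = -19373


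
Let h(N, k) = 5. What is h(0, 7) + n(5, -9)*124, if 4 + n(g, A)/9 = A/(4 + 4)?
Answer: -11429/2 ≈ -5714.5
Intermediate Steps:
n(g, A) = -36 + 9*A/8 (n(g, A) = -36 + 9*(A/(4 + 4)) = -36 + 9*(A/8) = -36 + 9*A/8)
h(0, 7) + n(5, -9)*124 = 5 + (-36 + (9/8)*(-9))*124 = 5 + (-36 - 81/8)*124 = 5 - 369/8*124 = 5 - 11439/2 = -11429/2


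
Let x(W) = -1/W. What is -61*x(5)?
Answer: 61/5 ≈ 12.200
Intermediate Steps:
-61*x(5) = -(-61)/5 = -61*(-⅕) = 61/5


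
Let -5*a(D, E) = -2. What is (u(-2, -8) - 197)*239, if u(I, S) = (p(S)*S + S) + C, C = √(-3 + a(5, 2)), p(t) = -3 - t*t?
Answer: 79109 + 239*I*√65/5 ≈ 79109.0 + 385.38*I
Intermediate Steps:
a(D, E) = ⅖ (a(D, E) = -⅕*(-2) = ⅖)
p(t) = -3 - t²
C = I*√65/5 (C = √(-3 + ⅖) = √(-13/5) = I*√65/5 ≈ 1.6125*I)
u(I, S) = S + S*(-3 - S²) + I*√65/5 (u(I, S) = ((-3 - S²)*S + S) + I*√65/5 = (S*(-3 - S²) + S) + I*√65/5 = (S + S*(-3 - S²)) + I*√65/5 = S + S*(-3 - S²) + I*√65/5)
(u(-2, -8) - 197)*239 = ((-1*(-8)³ - 2*(-8) + I*√65/5) - 197)*239 = ((-1*(-512) + 16 + I*√65/5) - 197)*239 = ((512 + 16 + I*√65/5) - 197)*239 = ((528 + I*√65/5) - 197)*239 = (331 + I*√65/5)*239 = 79109 + 239*I*√65/5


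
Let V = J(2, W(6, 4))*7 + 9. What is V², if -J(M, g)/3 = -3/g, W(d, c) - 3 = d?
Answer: 256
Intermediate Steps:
W(d, c) = 3 + d
J(M, g) = 9/g (J(M, g) = -(-9)/g = 9/g)
V = 16 (V = (9/(3 + 6))*7 + 9 = (9/9)*7 + 9 = (9*(⅑))*7 + 9 = 1*7 + 9 = 7 + 9 = 16)
V² = 16² = 256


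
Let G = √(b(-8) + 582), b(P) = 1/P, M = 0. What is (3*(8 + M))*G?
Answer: 42*√190 ≈ 578.93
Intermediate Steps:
G = 7*√190/4 (G = √(1/(-8) + 582) = √(-⅛ + 582) = √(4655/8) = 7*√190/4 ≈ 24.122)
(3*(8 + M))*G = (3*(8 + 0))*(7*√190/4) = (3*8)*(7*√190/4) = 24*(7*√190/4) = 42*√190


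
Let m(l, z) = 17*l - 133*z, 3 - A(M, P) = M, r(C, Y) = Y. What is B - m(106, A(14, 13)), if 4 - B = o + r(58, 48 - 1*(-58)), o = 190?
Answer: -3557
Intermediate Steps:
A(M, P) = 3 - M
m(l, z) = -133*z + 17*l
B = -292 (B = 4 - (190 + (48 - 1*(-58))) = 4 - (190 + (48 + 58)) = 4 - (190 + 106) = 4 - 1*296 = 4 - 296 = -292)
B - m(106, A(14, 13)) = -292 - (-133*(3 - 1*14) + 17*106) = -292 - (-133*(3 - 14) + 1802) = -292 - (-133*(-11) + 1802) = -292 - (1463 + 1802) = -292 - 1*3265 = -292 - 3265 = -3557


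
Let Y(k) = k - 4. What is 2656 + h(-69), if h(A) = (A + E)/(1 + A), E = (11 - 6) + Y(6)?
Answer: 90335/34 ≈ 2656.9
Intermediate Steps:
Y(k) = -4 + k
E = 7 (E = (11 - 6) + (-4 + 6) = 5 + 2 = 7)
h(A) = (7 + A)/(1 + A) (h(A) = (A + 7)/(1 + A) = (7 + A)/(1 + A))
2656 + h(-69) = 2656 + (7 - 69)/(1 - 69) = 2656 - 62/(-68) = 2656 - 1/68*(-62) = 2656 + 31/34 = 90335/34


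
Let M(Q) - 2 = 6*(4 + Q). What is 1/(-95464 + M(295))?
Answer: -1/93668 ≈ -1.0676e-5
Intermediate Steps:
M(Q) = 26 + 6*Q (M(Q) = 2 + 6*(4 + Q) = 2 + (24 + 6*Q) = 26 + 6*Q)
1/(-95464 + M(295)) = 1/(-95464 + (26 + 6*295)) = 1/(-95464 + (26 + 1770)) = 1/(-95464 + 1796) = 1/(-93668) = -1/93668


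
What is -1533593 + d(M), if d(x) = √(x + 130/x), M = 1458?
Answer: -1533593 + √1062947/27 ≈ -1.5336e+6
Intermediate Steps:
-1533593 + d(M) = -1533593 + √(1458 + 130/1458) = -1533593 + √(1458 + 130*(1/1458)) = -1533593 + √(1458 + 65/729) = -1533593 + √(1062947/729) = -1533593 + √1062947/27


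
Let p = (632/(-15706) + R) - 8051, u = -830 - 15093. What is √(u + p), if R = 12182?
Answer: 2*I*√181802627719/7853 ≈ 108.59*I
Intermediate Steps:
u = -15923
p = 32440427/7853 (p = (632/(-15706) + 12182) - 8051 = (632*(-1/15706) + 12182) - 8051 = (-316/7853 + 12182) - 8051 = 95664930/7853 - 8051 = 32440427/7853 ≈ 4131.0)
√(u + p) = √(-15923 + 32440427/7853) = √(-92602892/7853) = 2*I*√181802627719/7853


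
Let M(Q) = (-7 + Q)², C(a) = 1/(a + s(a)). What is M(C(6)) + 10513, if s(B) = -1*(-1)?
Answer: 517441/49 ≈ 10560.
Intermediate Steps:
s(B) = 1
C(a) = 1/(1 + a) (C(a) = 1/(a + 1) = 1/(1 + a))
M(C(6)) + 10513 = (-7 + 1/(1 + 6))² + 10513 = (-7 + 1/7)² + 10513 = (-7 + ⅐)² + 10513 = (-48/7)² + 10513 = 2304/49 + 10513 = 517441/49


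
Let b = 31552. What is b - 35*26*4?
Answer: 27912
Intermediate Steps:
b - 35*26*4 = 31552 - 35*26*4 = 31552 - 910*4 = 31552 - 3640 = 27912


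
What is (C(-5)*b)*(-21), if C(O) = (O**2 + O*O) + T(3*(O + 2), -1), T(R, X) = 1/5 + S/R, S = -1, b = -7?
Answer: 110936/15 ≈ 7395.7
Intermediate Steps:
T(R, X) = 1/5 - 1/R
C(O) = 2*O**2 + (1 + 3*O)/(5*(6 + 3*O)) (C(O) = (O**2 + O*O) + (-5 + 3*(O + 2))/(5*((3*(O + 2)))) = (O**2 + O**2) + (-5 + 3*(2 + O))/(5*((3*(2 + O)))) = 2*O**2 + (-5 + (6 + 3*O))/(5*(6 + 3*O)) = 2*O**2 + (1 + 3*O)/(5*(6 + 3*O)))
(C(-5)*b)*(-21) = (((1 + 3*(-5) + 30*(-5)**2*(2 - 5))/(15*(2 - 5)))*(-7))*(-21) = (((1/15)*(1 - 15 + 30*25*(-3))/(-3))*(-7))*(-21) = (((1/15)*(-1/3)*(1 - 15 - 2250))*(-7))*(-21) = (((1/15)*(-1/3)*(-2264))*(-7))*(-21) = ((2264/45)*(-7))*(-21) = -15848/45*(-21) = 110936/15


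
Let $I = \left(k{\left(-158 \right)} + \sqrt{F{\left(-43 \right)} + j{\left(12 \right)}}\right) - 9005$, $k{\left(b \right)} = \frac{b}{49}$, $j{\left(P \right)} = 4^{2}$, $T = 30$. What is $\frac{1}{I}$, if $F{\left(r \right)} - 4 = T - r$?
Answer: $- \frac{21628747}{194836385116} - \frac{2401 \sqrt{93}}{194836385116} \approx -0.00011113$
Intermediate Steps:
$j{\left(P \right)} = 16$
$k{\left(b \right)} = \frac{b}{49}$ ($k{\left(b \right)} = b \frac{1}{49} = \frac{b}{49}$)
$F{\left(r \right)} = 34 - r$ ($F{\left(r \right)} = 4 - \left(-30 + r\right) = 34 - r$)
$I = - \frac{441403}{49} + \sqrt{93}$ ($I = \left(\frac{1}{49} \left(-158\right) + \sqrt{\left(34 - -43\right) + 16}\right) - 9005 = \left(- \frac{158}{49} + \sqrt{\left(34 + 43\right) + 16}\right) - 9005 = \left(- \frac{158}{49} + \sqrt{77 + 16}\right) - 9005 = \left(- \frac{158}{49} + \sqrt{93}\right) - 9005 = - \frac{441403}{49} + \sqrt{93} \approx -8998.6$)
$\frac{1}{I} = \frac{1}{- \frac{441403}{49} + \sqrt{93}}$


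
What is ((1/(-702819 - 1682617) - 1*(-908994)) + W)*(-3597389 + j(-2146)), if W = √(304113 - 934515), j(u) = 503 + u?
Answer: -1950987570267945314/596359 - 3599032*I*√630402 ≈ -3.2715e+12 - 2.8576e+9*I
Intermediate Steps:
W = I*√630402 (W = √(-630402) = I*√630402 ≈ 793.98*I)
((1/(-702819 - 1682617) - 1*(-908994)) + W)*(-3597389 + j(-2146)) = ((1/(-702819 - 1682617) - 1*(-908994)) + I*√630402)*(-3597389 + (503 - 2146)) = ((1/(-2385436) + 908994) + I*√630402)*(-3597389 - 1643) = ((-1/2385436 + 908994) + I*√630402)*(-3599032) = (2168347011383/2385436 + I*√630402)*(-3599032) = -1950987570267945314/596359 - 3599032*I*√630402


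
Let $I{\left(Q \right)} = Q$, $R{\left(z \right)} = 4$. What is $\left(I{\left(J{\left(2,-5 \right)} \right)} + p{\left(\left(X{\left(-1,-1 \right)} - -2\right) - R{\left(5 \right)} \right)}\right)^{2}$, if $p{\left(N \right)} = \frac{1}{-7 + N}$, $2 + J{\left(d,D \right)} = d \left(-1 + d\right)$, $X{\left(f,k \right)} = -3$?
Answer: $\frac{1}{144} \approx 0.0069444$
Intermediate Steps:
$J{\left(d,D \right)} = -2 + d \left(-1 + d\right)$
$\left(I{\left(J{\left(2,-5 \right)} \right)} + p{\left(\left(X{\left(-1,-1 \right)} - -2\right) - R{\left(5 \right)} \right)}\right)^{2} = \left(\left(-2 + 2^{2} - 2\right) + \frac{1}{-7 - 5}\right)^{2} = \left(\left(-2 + 4 - 2\right) + \frac{1}{-7 + \left(\left(-3 + 2\right) - 4\right)}\right)^{2} = \left(0 + \frac{1}{-7 - 5}\right)^{2} = \left(0 + \frac{1}{-12}\right)^{2} = \left(0 - \frac{1}{12}\right)^{2} = \left(- \frac{1}{12}\right)^{2} = \frac{1}{144}$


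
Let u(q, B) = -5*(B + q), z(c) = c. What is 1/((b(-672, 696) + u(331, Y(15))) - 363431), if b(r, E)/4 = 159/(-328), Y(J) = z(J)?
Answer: -82/29943361 ≈ -2.7385e-6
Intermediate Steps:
Y(J) = J
b(r, E) = -159/82 (b(r, E) = 4*(159/(-328)) = 4*(159*(-1/328)) = 4*(-159/328) = -159/82)
u(q, B) = -5*B - 5*q
1/((b(-672, 696) + u(331, Y(15))) - 363431) = 1/((-159/82 + (-5*15 - 5*331)) - 363431) = 1/((-159/82 + (-75 - 1655)) - 363431) = 1/((-159/82 - 1730) - 363431) = 1/(-142019/82 - 363431) = 1/(-29943361/82) = -82/29943361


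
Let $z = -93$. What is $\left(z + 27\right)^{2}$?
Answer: $4356$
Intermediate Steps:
$\left(z + 27\right)^{2} = \left(-93 + 27\right)^{2} = \left(-66\right)^{2} = 4356$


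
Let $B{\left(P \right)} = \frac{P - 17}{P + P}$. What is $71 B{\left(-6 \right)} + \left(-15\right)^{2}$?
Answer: $\frac{4333}{12} \approx 361.08$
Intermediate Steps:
$B{\left(P \right)} = \frac{-17 + P}{2 P}$
$71 B{\left(-6 \right)} + \left(-15\right)^{2} = 71 \frac{-17 - 6}{2 \left(-6\right)} + \left(-15\right)^{2} = 71 \cdot \frac{1}{2} \left(- \frac{1}{6}\right) \left(-23\right) + 225 = 71 \cdot \frac{23}{12} + 225 = \frac{1633}{12} + 225 = \frac{4333}{12}$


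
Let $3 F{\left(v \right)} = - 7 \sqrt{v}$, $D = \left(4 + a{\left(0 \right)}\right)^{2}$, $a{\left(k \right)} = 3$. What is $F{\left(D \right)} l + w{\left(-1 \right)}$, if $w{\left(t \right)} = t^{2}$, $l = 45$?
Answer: $-734$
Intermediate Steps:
$D = 49$ ($D = \left(4 + 3\right)^{2} = 7^{2} = 49$)
$F{\left(v \right)} = - \frac{7 \sqrt{v}}{3}$ ($F{\left(v \right)} = \frac{\left(-7\right) \sqrt{v}}{3} = - \frac{7 \sqrt{v}}{3}$)
$F{\left(D \right)} l + w{\left(-1 \right)} = - \frac{7 \sqrt{49}}{3} \cdot 45 + \left(-1\right)^{2} = \left(- \frac{7}{3}\right) 7 \cdot 45 + 1 = \left(- \frac{49}{3}\right) 45 + 1 = -735 + 1 = -734$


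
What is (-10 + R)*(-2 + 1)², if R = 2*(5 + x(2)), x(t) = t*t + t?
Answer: 12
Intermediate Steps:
x(t) = t + t² (x(t) = t² + t = t + t²)
R = 22 (R = 2*(5 + 2*(1 + 2)) = 2*(5 + 2*3) = 2*(5 + 6) = 2*11 = 22)
(-10 + R)*(-2 + 1)² = (-10 + 22)*(-2 + 1)² = 12*(-1)² = 12*1 = 12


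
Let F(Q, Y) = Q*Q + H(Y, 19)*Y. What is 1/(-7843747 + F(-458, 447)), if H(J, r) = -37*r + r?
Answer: -1/7939731 ≈ -1.2595e-7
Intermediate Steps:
H(J, r) = -36*r
F(Q, Y) = Q² - 684*Y (F(Q, Y) = Q*Q + (-36*19)*Y = Q² - 684*Y)
1/(-7843747 + F(-458, 447)) = 1/(-7843747 + ((-458)² - 684*447)) = 1/(-7843747 + (209764 - 305748)) = 1/(-7843747 - 95984) = 1/(-7939731) = -1/7939731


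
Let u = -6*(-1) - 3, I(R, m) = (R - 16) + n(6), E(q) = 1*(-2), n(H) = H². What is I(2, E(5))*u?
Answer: 66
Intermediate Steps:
E(q) = -2
I(R, m) = 20 + R (I(R, m) = (R - 16) + 6² = (-16 + R) + 36 = 20 + R)
u = 3 (u = 6 - 3 = 3)
I(2, E(5))*u = (20 + 2)*3 = 22*3 = 66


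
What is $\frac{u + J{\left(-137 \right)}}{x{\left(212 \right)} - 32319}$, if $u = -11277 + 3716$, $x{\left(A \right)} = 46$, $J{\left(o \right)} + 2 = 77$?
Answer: $\frac{7486}{32273} \approx 0.23196$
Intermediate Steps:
$J{\left(o \right)} = 75$ ($J{\left(o \right)} = -2 + 77 = 75$)
$u = -7561$
$\frac{u + J{\left(-137 \right)}}{x{\left(212 \right)} - 32319} = \frac{-7561 + 75}{46 - 32319} = - \frac{7486}{-32273} = \left(-7486\right) \left(- \frac{1}{32273}\right) = \frac{7486}{32273}$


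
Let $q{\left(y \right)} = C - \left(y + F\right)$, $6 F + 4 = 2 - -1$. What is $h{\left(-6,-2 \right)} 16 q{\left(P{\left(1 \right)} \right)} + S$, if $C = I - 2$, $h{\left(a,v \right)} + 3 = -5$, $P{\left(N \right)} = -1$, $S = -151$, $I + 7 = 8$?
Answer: $- \frac{517}{3} \approx -172.33$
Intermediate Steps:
$I = 1$ ($I = -7 + 8 = 1$)
$F = - \frac{1}{6}$ ($F = - \frac{2}{3} + \frac{2 - -1}{6} = - \frac{2}{3} + \frac{2 + 1}{6} = - \frac{2}{3} + \frac{1}{6} \cdot 3 = - \frac{2}{3} + \frac{1}{2} = - \frac{1}{6} \approx -0.16667$)
$h{\left(a,v \right)} = -8$ ($h{\left(a,v \right)} = -3 - 5 = -8$)
$C = -1$ ($C = 1 - 2 = -1$)
$q{\left(y \right)} = - \frac{5}{6} - y$ ($q{\left(y \right)} = -1 - \left(y - \frac{1}{6}\right) = -1 - \left(- \frac{1}{6} + y\right) = - \frac{5}{6} - y$)
$h{\left(-6,-2 \right)} 16 q{\left(P{\left(1 \right)} \right)} + S = \left(-8\right) 16 \left(- \frac{5}{6} - -1\right) - 151 = - 128 \left(- \frac{5}{6} + 1\right) - 151 = \left(-128\right) \frac{1}{6} - 151 = - \frac{64}{3} - 151 = - \frac{517}{3}$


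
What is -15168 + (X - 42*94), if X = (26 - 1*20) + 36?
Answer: -19074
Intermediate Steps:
X = 42 (X = (26 - 20) + 36 = 6 + 36 = 42)
-15168 + (X - 42*94) = -15168 + (42 - 42*94) = -15168 + (42 - 3948) = -15168 - 3906 = -19074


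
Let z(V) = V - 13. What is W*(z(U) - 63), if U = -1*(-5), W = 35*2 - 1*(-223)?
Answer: -20803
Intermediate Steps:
W = 293 (W = 70 + 223 = 293)
U = 5
z(V) = -13 + V
W*(z(U) - 63) = 293*((-13 + 5) - 63) = 293*(-8 - 63) = 293*(-71) = -20803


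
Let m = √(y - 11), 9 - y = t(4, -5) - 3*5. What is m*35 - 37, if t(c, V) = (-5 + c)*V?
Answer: -37 + 70*√2 ≈ 61.995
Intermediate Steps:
t(c, V) = V*(-5 + c)
y = 19 (y = 9 - (-5*(-5 + 4) - 3*5) = 9 - (-5*(-1) - 15) = 9 - (5 - 15) = 9 - 1*(-10) = 9 + 10 = 19)
m = 2*√2 (m = √(19 - 11) = √8 = 2*√2 ≈ 2.8284)
m*35 - 37 = (2*√2)*35 - 37 = 70*√2 - 37 = -37 + 70*√2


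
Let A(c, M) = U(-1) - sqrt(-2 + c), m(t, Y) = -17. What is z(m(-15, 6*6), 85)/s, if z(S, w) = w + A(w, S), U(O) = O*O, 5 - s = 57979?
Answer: -43/28987 + sqrt(83)/57974 ≈ -0.0013263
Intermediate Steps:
s = -57974 (s = 5 - 1*57979 = 5 - 57979 = -57974)
U(O) = O**2
A(c, M) = 1 - sqrt(-2 + c) (A(c, M) = (-1)**2 - sqrt(-2 + c) = 1 - sqrt(-2 + c))
z(S, w) = 1 + w - sqrt(-2 + w) (z(S, w) = w + (1 - sqrt(-2 + w)) = 1 + w - sqrt(-2 + w))
z(m(-15, 6*6), 85)/s = (1 + 85 - sqrt(-2 + 85))/(-57974) = (1 + 85 - sqrt(83))*(-1/57974) = (86 - sqrt(83))*(-1/57974) = -43/28987 + sqrt(83)/57974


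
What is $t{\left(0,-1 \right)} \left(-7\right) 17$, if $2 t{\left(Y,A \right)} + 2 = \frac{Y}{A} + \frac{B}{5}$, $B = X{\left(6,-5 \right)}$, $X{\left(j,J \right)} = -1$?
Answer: $\frac{1309}{10} \approx 130.9$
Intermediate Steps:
$B = -1$
$t{\left(Y,A \right)} = - \frac{11}{10} + \frac{Y}{2 A}$ ($t{\left(Y,A \right)} = -1 + \frac{\frac{Y}{A} - \frac{1}{5}}{2} = -1 + \frac{- \frac{1}{5} + \frac{Y}{A}}{2} = -1 - \left(\frac{1}{10} - \frac{Y}{2 A}\right) = - \frac{11}{10} + \frac{Y}{2 A}$)
$t{\left(0,-1 \right)} \left(-7\right) 17 = \left(- \frac{11}{10} + \frac{1}{2} \cdot 0 \frac{1}{-1}\right) \left(-7\right) 17 = \left(- \frac{11}{10} + \frac{1}{2} \cdot 0 \left(-1\right)\right) \left(-7\right) 17 = \left(- \frac{11}{10} + 0\right) \left(-7\right) 17 = \left(- \frac{11}{10}\right) \left(-7\right) 17 = \frac{77}{10} \cdot 17 = \frac{1309}{10}$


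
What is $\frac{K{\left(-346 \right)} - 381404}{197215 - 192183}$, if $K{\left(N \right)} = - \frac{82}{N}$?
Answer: $- \frac{65982851}{870536} \approx -75.796$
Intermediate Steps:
$\frac{K{\left(-346 \right)} - 381404}{197215 - 192183} = \frac{- \frac{82}{-346} - 381404}{197215 - 192183} = \frac{\left(-82\right) \left(- \frac{1}{346}\right) - 381404}{5032} = \left(\frac{41}{173} - 381404\right) \frac{1}{5032} = \left(- \frac{65982851}{173}\right) \frac{1}{5032} = - \frac{65982851}{870536}$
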